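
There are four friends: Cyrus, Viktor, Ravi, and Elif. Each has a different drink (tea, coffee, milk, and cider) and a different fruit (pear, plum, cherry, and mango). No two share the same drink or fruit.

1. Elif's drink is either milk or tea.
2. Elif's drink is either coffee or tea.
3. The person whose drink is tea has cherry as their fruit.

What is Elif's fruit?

With clues 1–3, mango, pear, and plum are impossible for Elif's fruit.
That leaves cherry.

cherry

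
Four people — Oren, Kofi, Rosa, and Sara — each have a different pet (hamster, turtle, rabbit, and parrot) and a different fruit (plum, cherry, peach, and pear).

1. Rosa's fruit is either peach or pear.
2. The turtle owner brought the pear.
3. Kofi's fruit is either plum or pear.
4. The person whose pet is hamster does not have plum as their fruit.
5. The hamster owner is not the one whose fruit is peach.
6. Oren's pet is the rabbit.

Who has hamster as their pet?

With clues 1–4, Kofi is impossible for the one with pet hamster.
With clues 1–5, Rosa is impossible for the one with pet hamster.
With clues 1–6, Oren is impossible for the one with pet hamster.
That leaves Sara.

Sara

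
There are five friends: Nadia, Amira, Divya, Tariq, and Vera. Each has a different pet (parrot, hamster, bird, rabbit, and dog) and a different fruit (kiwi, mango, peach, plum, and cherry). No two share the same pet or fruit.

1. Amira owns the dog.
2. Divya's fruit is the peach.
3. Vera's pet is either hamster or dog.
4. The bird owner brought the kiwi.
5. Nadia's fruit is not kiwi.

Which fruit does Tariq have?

With clues 1–2, peach is impossible for Tariq's fruit.
With clues 1–5, cherry, mango, and plum are impossible for Tariq's fruit.
That leaves kiwi.

kiwi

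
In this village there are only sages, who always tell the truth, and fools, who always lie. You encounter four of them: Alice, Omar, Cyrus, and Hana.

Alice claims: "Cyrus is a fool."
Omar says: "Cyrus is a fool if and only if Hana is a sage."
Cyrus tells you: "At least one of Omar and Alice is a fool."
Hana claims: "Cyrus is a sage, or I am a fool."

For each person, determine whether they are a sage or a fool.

Alice: fool, Omar: fool, Cyrus: sage, Hana: sage

Consider Alice. Suppose Alice is a sage.
Then no assignment of the remaining roles makes every statement match its speaker's type — contradiction.
So Alice is a fool.
With that fixed, Cyrus's statement is true, so Cyrus is a sage.
With that fixed, Hana's statement is true, so Hana is a sage.
With that fixed, Omar's statement is false, so Omar is a fool.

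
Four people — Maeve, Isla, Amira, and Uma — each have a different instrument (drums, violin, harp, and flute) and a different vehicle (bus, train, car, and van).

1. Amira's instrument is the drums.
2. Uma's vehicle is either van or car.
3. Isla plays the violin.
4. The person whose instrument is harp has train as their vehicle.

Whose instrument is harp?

Clue 1 rules out Amira for the one with instrument harp.
With clues 1–3, Isla is impossible for the one with instrument harp.
With clues 1–4, Uma is impossible for the one with instrument harp.
That leaves Maeve.

Maeve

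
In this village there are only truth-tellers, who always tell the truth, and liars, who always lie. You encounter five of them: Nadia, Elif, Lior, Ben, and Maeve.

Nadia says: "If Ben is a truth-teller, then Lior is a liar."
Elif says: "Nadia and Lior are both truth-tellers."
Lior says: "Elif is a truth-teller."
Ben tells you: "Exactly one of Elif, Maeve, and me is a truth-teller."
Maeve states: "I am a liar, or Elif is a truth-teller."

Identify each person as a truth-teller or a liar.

Nadia: truth-teller, Elif: truth-teller, Lior: truth-teller, Ben: liar, Maeve: truth-teller

Consider Nadia. Suppose Nadia is a liar.
Then no assignment of the remaining roles makes every statement match its speaker's type — contradiction.
So Nadia is a truth-teller.
Consider Elif. Suppose Elif is a liar.
Then whichever role Maeve has, Maeve's statement has the wrong truth value — contradiction.
So Elif is a truth-teller.
With that fixed, Lior's statement is true, so Lior is a truth-teller.
With that fixed, Maeve's statement is true, so Maeve is a truth-teller.
With that fixed, Ben's statement is false, so Ben is a liar.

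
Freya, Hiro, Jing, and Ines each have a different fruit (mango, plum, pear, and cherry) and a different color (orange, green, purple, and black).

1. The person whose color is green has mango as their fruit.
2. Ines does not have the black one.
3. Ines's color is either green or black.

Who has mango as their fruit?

Ines

With clues 1–3, Freya, Hiro, and Jing are impossible for the one with fruit mango.
That leaves Ines.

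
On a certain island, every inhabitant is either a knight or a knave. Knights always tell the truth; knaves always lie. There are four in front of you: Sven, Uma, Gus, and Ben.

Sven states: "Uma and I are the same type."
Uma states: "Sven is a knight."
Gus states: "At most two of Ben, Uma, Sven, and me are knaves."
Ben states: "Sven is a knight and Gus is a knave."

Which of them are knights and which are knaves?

Consider Sven. Suppose Sven is a knave.
Then no assignment of the remaining roles makes every statement match its speaker's type — contradiction.
So Sven is a knight.
With that fixed, Uma's statement is true, so Uma is a knight.
With that fixed, Gus's statement is true, so Gus is a knight.
With that fixed, Ben's statement is false, so Ben is a knave.

Sven: knight, Uma: knight, Gus: knight, Ben: knave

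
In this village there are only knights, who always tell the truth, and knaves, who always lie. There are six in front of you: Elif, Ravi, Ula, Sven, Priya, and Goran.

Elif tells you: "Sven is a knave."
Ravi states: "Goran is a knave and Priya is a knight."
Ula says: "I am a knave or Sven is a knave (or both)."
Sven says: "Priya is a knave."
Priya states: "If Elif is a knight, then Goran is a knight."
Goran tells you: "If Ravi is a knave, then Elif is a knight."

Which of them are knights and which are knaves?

Elif: knight, Ravi: knave, Ula: knight, Sven: knave, Priya: knight, Goran: knight

Consider Elif. Suppose Elif is a knave.
Then no assignment of the remaining roles makes every statement match its speaker's type — contradiction.
So Elif is a knight.
With that fixed, Goran's statement is true, so Goran is a knight.
With that fixed, Ravi's statement is false, so Ravi is a knave.
With that fixed, Priya's statement is true, so Priya is a knight.
With that fixed, Sven's statement is false, so Sven is a knave.
With that fixed, Ula's statement is true, so Ula is a knight.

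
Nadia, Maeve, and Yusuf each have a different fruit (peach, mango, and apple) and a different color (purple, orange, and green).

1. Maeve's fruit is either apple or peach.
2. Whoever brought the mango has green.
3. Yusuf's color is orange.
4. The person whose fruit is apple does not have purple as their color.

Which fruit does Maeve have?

Clue 1 rules out mango for Maeve's fruit.
With clues 1–4, apple is impossible for Maeve's fruit.
That leaves peach.

peach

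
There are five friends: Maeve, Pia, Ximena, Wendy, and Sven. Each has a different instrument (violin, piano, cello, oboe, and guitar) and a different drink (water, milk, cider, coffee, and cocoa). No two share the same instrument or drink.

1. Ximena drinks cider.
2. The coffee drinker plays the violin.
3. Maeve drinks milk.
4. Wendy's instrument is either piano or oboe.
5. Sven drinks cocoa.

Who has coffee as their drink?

Pia

Clue 1 rules out Ximena for the one with drink coffee.
With clues 1–3, Maeve is impossible for the one with drink coffee.
With clues 1–4, Wendy is impossible for the one with drink coffee.
With clues 1–5, Sven is impossible for the one with drink coffee.
That leaves Pia.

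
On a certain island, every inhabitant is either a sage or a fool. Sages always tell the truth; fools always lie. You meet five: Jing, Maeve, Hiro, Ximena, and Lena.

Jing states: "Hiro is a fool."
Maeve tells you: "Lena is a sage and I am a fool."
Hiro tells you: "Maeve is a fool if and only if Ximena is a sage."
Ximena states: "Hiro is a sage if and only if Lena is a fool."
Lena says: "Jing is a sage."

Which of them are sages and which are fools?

Consider Jing. Suppose Jing is a sage.
Then no assignment of the remaining roles makes every statement match its speaker's type — contradiction.
So Jing is a fool.
With that fixed, Lena's statement is false, so Lena is a fool.
With that fixed, Maeve's statement is false, so Maeve is a fool.
Consider Hiro. Suppose Hiro is a fool.
Then Jing's statement comes out true, contradicting Jing being a fool.
So Hiro is a sage.
With that fixed, Ximena's statement is true, so Ximena is a sage.

Jing: fool, Maeve: fool, Hiro: sage, Ximena: sage, Lena: fool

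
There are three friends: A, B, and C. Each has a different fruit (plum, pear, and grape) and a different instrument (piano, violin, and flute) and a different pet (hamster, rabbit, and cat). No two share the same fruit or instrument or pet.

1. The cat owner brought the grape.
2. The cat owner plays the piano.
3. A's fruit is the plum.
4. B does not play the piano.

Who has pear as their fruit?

With clues 1–3, A is impossible for the one with fruit pear.
With clues 1–4, C is impossible for the one with fruit pear.
That leaves B.

B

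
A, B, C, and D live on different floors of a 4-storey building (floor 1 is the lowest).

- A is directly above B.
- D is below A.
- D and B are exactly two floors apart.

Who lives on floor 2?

C

With clues 1–2, A is ruled out for floor 2.
With clues 1–3, B and D are ruled out for floor 2.
So floor 2 is C.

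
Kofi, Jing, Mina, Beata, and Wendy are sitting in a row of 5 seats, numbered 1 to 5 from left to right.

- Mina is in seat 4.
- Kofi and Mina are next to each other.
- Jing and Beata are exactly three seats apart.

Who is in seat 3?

Kofi

With clue 1, Mina is ruled out for seat 3.
With clues 1–3, Beata, Jing, and Wendy are ruled out for seat 3.
So seat 3 is Kofi.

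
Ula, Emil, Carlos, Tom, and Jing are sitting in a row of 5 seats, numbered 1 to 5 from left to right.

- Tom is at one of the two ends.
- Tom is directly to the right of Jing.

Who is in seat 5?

With clues 1–2, Carlos, Emil, Jing, and Ula are ruled out for seat 5.
So seat 5 is Tom.

Tom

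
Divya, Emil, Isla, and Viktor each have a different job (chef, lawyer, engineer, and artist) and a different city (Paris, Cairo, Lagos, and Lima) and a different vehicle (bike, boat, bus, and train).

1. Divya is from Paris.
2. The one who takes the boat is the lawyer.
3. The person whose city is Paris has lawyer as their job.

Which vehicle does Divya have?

With clues 1–3, bike, bus, and train are impossible for Divya's vehicle.
That leaves boat.

boat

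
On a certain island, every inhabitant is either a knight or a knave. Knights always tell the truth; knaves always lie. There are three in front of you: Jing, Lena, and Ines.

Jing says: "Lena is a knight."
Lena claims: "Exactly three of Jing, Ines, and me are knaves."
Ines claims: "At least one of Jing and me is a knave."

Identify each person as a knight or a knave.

Jing: knave, Lena: knave, Ines: knight

Consider Jing. Suppose Jing is a knight.
Then whichever role Ines has, Ines's statement has the wrong truth value — contradiction.
So Jing is a knave.
With that fixed, Ines's statement is true, so Ines is a knight.
With that fixed, Lena's statement is false, so Lena is a knave.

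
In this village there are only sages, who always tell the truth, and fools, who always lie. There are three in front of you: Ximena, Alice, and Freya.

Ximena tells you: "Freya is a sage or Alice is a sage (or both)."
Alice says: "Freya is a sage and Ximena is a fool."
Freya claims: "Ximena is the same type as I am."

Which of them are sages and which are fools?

Ximena: sage, Alice: fool, Freya: sage

Consider Ximena. Suppose Ximena is a fool.
Then whichever role Freya has, Freya's statement has the wrong truth value — contradiction.
So Ximena is a sage.
With that fixed, Alice's statement is false, so Alice is a fool.
Consider Freya. Suppose Freya is a fool.
Then Ximena's statement comes out false, contradicting Ximena being a sage.
So Freya is a sage.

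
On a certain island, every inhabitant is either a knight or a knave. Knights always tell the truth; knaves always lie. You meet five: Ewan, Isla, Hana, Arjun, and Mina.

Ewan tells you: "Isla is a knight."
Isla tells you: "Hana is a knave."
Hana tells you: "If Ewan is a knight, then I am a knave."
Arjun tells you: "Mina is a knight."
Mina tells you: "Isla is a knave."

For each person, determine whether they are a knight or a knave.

Consider Ewan. Suppose Ewan is a knight.
Then whichever role Hana has, Hana's statement has the wrong truth value — contradiction.
So Ewan is a knave.
With that fixed, Hana's statement is true, so Hana is a knight.
With that fixed, Isla's statement is false, so Isla is a knave.
With that fixed, Mina's statement is true, so Mina is a knight.
With that fixed, Arjun's statement is true, so Arjun is a knight.

Ewan: knave, Isla: knave, Hana: knight, Arjun: knight, Mina: knight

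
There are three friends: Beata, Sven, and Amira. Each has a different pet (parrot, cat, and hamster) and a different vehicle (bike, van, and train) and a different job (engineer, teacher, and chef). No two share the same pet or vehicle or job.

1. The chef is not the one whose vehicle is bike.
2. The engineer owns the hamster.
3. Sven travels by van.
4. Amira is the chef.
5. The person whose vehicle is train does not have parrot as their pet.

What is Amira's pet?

cat

With clues 1–4, hamster is impossible for Amira's pet.
With clues 1–5, parrot is impossible for Amira's pet.
That leaves cat.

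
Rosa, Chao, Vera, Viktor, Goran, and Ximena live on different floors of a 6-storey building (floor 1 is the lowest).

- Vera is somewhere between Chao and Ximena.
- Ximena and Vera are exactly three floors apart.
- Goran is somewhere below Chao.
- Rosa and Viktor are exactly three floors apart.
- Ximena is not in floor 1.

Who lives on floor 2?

With clues 1–3, Vera is ruled out for floor 2.
With clues 1–4, Chao is ruled out for floor 2.
With clues 1–5, Goran, Rosa, and Viktor are ruled out for floor 2.
So floor 2 is Ximena.

Ximena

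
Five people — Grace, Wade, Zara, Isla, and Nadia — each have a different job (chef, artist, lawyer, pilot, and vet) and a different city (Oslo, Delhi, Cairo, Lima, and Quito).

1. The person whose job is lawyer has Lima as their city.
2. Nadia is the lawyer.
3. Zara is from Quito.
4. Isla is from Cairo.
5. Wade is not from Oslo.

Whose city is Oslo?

Grace

With clues 1–2, Nadia is impossible for the one with city Oslo.
With clues 1–3, Zara is impossible for the one with city Oslo.
With clues 1–4, Isla is impossible for the one with city Oslo.
With clues 1–5, Wade is impossible for the one with city Oslo.
That leaves Grace.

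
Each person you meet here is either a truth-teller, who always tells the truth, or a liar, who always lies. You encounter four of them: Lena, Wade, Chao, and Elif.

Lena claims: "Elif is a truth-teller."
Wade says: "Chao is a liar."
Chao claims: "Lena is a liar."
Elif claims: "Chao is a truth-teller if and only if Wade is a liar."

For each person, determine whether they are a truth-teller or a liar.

Lena: truth-teller, Wade: truth-teller, Chao: liar, Elif: truth-teller

Consider Lena. Suppose Lena is a liar.
Then no assignment of the remaining roles makes every statement match its speaker's type — contradiction.
So Lena is a truth-teller.
With that fixed, Chao's statement is false, so Chao is a liar.
With that fixed, Wade's statement is true, so Wade is a truth-teller.
With that fixed, Elif's statement is true, so Elif is a truth-teller.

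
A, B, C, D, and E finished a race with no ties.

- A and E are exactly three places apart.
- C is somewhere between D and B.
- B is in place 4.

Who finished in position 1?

With clues 1–2, C is ruled out for place 1.
With clues 1–3, A, B, and E are ruled out for place 1.
So place 1 is D.

D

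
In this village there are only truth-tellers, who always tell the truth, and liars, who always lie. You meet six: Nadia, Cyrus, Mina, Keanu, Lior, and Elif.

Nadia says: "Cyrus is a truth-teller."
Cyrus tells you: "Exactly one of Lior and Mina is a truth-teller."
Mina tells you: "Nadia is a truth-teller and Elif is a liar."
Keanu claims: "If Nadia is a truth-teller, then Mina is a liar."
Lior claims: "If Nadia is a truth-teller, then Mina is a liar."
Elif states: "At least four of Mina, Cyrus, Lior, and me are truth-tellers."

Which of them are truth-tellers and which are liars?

Consider Nadia. Suppose Nadia is a liar.
Then no assignment of the remaining roles makes every statement match its speaker's type — contradiction.
So Nadia is a truth-teller.
Consider Cyrus. Suppose Cyrus is a liar.
Then Nadia's statement comes out false, contradicting Nadia being a truth-teller.
So Cyrus is a truth-teller.
Consider Mina. Suppose Mina is a liar.
Then no assignment of the remaining roles makes every statement match its speaker's type — contradiction.
So Mina is a truth-teller.
With that fixed, Keanu's statement is false, so Keanu is a liar.
With that fixed, Lior's statement is false, so Lior is a liar.
With that fixed, Elif's statement is false, so Elif is a liar.

Nadia: truth-teller, Cyrus: truth-teller, Mina: truth-teller, Keanu: liar, Lior: liar, Elif: liar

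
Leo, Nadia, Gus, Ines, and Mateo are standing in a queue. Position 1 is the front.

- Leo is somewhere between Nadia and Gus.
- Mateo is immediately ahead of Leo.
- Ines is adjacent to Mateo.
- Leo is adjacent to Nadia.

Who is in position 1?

With clue 1, Leo is ruled out for position 1.
With clues 1–2, Mateo is ruled out for position 1.
With clues 1–3, Ines is ruled out for position 1.
With clues 1–4, Nadia is ruled out for position 1.
So position 1 is Gus.

Gus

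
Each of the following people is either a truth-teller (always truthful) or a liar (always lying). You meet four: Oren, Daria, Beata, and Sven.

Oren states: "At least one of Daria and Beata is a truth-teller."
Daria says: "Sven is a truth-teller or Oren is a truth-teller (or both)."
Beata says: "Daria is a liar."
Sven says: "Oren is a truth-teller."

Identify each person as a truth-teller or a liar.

Oren: truth-teller, Daria: truth-teller, Beata: liar, Sven: truth-teller

Consider Oren. Suppose Oren is a liar.
Then no assignment of the remaining roles makes every statement match its speaker's type — contradiction.
So Oren is a truth-teller.
With that fixed, Daria's statement is true, so Daria is a truth-teller.
With that fixed, Beata's statement is false, so Beata is a liar.
With that fixed, Sven's statement is true, so Sven is a truth-teller.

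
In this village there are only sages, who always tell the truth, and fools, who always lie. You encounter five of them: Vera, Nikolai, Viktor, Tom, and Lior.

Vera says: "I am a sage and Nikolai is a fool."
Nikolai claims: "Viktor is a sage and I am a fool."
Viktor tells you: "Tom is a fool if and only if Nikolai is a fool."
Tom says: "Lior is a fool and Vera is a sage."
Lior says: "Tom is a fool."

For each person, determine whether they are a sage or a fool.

Consider Vera. Suppose Vera is a fool.
Then no assignment of the remaining roles makes every statement match its speaker's type — contradiction.
So Vera is a sage.
Consider Nikolai. Suppose Nikolai is a sage.
Then Vera's statement comes out false, contradicting Vera being a sage.
So Nikolai is a fool.
Consider Viktor. Suppose Viktor is a sage.
Then Nikolai's statement comes out true, contradicting Nikolai being a fool.
So Viktor is a fool.
Consider Tom. Suppose Tom is a fool.
Then Viktor's statement comes out true, contradicting Viktor being a fool.
So Tom is a sage.
With that fixed, Lior's statement is false, so Lior is a fool.

Vera: sage, Nikolai: fool, Viktor: fool, Tom: sage, Lior: fool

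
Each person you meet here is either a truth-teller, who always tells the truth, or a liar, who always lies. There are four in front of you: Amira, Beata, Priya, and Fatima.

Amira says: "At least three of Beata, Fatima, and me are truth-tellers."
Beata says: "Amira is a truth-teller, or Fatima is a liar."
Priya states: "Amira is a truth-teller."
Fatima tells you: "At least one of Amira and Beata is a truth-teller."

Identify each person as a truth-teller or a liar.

Amira: truth-teller, Beata: truth-teller, Priya: truth-teller, Fatima: truth-teller

Consider Amira. Suppose Amira is a liar.
Then no assignment of the remaining roles makes every statement match its speaker's type — contradiction.
So Amira is a truth-teller.
With that fixed, Beata's statement is true, so Beata is a truth-teller.
With that fixed, Priya's statement is true, so Priya is a truth-teller.
With that fixed, Fatima's statement is true, so Fatima is a truth-teller.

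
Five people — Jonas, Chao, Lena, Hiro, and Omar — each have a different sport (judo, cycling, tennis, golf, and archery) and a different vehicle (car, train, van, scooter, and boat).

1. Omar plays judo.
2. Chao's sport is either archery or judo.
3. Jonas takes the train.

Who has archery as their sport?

Clue 1 rules out Omar for the one with sport archery.
With clues 1–2, Hiro, Jonas, and Lena are impossible for the one with sport archery.
That leaves Chao.

Chao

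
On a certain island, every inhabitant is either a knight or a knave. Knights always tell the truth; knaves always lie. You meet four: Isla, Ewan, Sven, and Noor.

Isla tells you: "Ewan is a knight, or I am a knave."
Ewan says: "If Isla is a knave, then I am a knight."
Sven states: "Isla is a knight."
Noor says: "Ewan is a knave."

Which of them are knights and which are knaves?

Consider Isla. Suppose Isla is a knave.
Then Isla's own statement would have to be false, but it can't be — contradiction.
So Isla is a knight.
With that fixed, Ewan's statement is true, so Ewan is a knight.
With that fixed, Sven's statement is true, so Sven is a knight.
With that fixed, Noor's statement is false, so Noor is a knave.

Isla: knight, Ewan: knight, Sven: knight, Noor: knave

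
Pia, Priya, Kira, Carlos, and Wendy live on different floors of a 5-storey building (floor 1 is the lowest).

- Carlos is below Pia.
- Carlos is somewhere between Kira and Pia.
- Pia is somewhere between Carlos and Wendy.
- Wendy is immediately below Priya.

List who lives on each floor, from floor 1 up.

Kira, Carlos, Pia, Wendy, Priya

From clue 1: Pia is in {2,3,4,5}.
From clues 1–2: Pia is in {3,4,5}.
From clues 1–3: Pia is in {3,4}.
From clues 1–4: Kira → floor 1, Carlos → floor 2, Pia → floor 3, Wendy → floor 4, Priya → floor 5.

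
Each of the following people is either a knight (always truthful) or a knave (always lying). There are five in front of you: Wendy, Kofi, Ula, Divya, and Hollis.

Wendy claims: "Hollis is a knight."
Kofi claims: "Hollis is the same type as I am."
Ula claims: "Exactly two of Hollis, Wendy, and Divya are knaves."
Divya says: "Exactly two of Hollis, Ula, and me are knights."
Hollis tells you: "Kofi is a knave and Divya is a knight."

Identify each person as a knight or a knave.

Consider Wendy. Suppose Wendy is a knave.
Then no assignment of the remaining roles makes every statement match its speaker's type — contradiction.
So Wendy is a knight.
Consider Kofi. Suppose Kofi is a knight.
Then no assignment of the remaining roles makes every statement match its speaker's type — contradiction.
So Kofi is a knave.
Consider Ula. Suppose Ula is a knight.
Then no assignment of the remaining roles makes every statement match its speaker's type — contradiction.
So Ula is a knave.
Consider Divya. Suppose Divya is a knave.
Then no assignment of the remaining roles makes every statement match its speaker's type — contradiction.
So Divya is a knight.
With that fixed, Hollis's statement is true, so Hollis is a knight.

Wendy: knight, Kofi: knave, Ula: knave, Divya: knight, Hollis: knight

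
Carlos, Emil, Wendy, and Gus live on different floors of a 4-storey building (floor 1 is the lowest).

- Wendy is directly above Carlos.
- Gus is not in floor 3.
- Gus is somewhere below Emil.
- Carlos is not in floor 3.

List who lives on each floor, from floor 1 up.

From clue 1: Carlos is in {1,2,3}.
From clues 1–3: Gus → floor 1.
From clues 1–4: Carlos → floor 2, Wendy → floor 3, Emil → floor 4.

Gus, Carlos, Wendy, Emil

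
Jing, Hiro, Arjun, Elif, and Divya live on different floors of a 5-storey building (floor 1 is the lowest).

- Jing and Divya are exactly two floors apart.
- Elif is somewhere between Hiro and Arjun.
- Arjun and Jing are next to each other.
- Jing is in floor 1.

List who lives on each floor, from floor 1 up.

From clues 1–2: Elif is in {2,3,4}.
From clues 1–3: Hiro is in {1,5}.
From clues 1–4: Jing → floor 1, Arjun → floor 2, Divya → floor 3, Elif → floor 4, Hiro → floor 5.

Jing, Arjun, Divya, Elif, Hiro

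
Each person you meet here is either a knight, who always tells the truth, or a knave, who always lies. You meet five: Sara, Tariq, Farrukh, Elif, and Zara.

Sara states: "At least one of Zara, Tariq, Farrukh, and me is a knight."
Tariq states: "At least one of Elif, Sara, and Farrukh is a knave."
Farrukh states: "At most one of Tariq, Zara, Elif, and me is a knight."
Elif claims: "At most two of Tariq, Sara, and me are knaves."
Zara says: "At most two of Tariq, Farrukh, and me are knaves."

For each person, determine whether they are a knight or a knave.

Consider Sara. Suppose Sara is a knave.
Then no assignment of the remaining roles makes every statement match its speaker's type — contradiction.
So Sara is a knight.
With that fixed, Elif's statement is true, so Elif is a knight.
Consider Tariq. Suppose Tariq is a knave.
Then no assignment of the remaining roles makes every statement match its speaker's type — contradiction.
So Tariq is a knight.
With that fixed, Farrukh's statement is false, so Farrukh is a knave.
With that fixed, Zara's statement is true, so Zara is a knight.

Sara: knight, Tariq: knight, Farrukh: knave, Elif: knight, Zara: knight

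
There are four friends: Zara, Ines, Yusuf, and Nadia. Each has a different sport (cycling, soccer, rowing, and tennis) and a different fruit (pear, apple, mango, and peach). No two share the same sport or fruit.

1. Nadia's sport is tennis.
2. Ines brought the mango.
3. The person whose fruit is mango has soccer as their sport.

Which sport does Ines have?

Clue 1 rules out tennis for Ines's sport.
With clues 1–3, cycling and rowing are impossible for Ines's sport.
That leaves soccer.

soccer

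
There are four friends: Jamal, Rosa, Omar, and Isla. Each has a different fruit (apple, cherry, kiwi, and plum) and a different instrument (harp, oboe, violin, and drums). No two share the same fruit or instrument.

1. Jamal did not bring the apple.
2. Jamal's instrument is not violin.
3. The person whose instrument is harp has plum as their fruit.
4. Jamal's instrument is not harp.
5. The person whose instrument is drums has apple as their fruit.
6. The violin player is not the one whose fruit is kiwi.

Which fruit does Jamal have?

kiwi

Clue 1 rules out apple for Jamal's fruit.
With clues 1–4, plum is impossible for Jamal's fruit.
With clues 1–6, cherry is impossible for Jamal's fruit.
That leaves kiwi.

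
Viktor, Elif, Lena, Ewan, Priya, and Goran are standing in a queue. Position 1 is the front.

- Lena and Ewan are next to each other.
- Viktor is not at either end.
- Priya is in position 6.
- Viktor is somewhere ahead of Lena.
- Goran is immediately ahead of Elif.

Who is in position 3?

With clues 1–3, Priya is ruled out for position 3.
With clues 1–5, Elif, Ewan, Goran, and Lena are ruled out for position 3.
So position 3 is Viktor.

Viktor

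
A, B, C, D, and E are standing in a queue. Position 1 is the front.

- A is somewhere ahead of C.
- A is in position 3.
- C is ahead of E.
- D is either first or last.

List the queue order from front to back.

D, B, A, C, E

From clue 1: A is in {1,2,3,4}.
From clues 1–2: A → position 3.
From clues 1–3: C → position 4, E → position 5.
From clues 1–4: D → position 1, B → position 2.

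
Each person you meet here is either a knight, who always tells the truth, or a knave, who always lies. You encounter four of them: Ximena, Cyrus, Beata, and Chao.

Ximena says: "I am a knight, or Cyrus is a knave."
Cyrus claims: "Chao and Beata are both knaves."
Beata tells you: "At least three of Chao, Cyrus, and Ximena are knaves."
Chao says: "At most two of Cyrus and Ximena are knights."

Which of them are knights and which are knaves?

Ximena: knight, Cyrus: knave, Beata: knave, Chao: knight

Regardless of anyone's role, Chao's statement is true, so Chao is a knight.
With that fixed, Cyrus's statement is false, so Cyrus is a knave.
With that fixed, Beata's statement is false, so Beata is a knave.
With that fixed, Ximena's statement is true, so Ximena is a knight.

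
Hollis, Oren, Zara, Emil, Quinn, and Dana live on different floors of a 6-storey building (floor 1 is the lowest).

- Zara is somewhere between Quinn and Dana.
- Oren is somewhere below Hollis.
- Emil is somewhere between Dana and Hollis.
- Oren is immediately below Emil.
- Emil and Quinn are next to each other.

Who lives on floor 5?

With clues 1–3, Dana is ruled out for floor 5.
With clues 1–4, Oren is ruled out for floor 5.
With clues 1–5, Emil, Hollis, and Zara are ruled out for floor 5.
So floor 5 is Quinn.

Quinn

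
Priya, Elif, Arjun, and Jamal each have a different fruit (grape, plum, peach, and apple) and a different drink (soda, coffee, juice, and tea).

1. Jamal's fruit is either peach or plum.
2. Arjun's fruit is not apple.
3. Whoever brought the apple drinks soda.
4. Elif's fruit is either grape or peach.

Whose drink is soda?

With clues 1–3, Arjun and Jamal are impossible for the one with drink soda.
With clues 1–4, Elif is impossible for the one with drink soda.
That leaves Priya.

Priya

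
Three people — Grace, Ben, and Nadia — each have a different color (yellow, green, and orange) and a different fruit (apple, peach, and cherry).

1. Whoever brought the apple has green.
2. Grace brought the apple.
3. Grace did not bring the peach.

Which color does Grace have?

With clues 1–2, orange and yellow are impossible for Grace's color.
That leaves green.

green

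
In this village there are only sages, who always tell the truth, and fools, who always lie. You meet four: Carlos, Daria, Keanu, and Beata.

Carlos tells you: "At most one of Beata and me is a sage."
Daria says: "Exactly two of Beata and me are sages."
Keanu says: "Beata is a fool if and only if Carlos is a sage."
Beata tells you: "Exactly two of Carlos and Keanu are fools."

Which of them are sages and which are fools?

Carlos: sage, Daria: fool, Keanu: sage, Beata: fool

Consider Carlos. Suppose Carlos is a fool.
Then Carlos's own statement would have to be false, but it can't be — contradiction.
So Carlos is a sage.
With that fixed, Beata's statement is false, so Beata is a fool.
With that fixed, Daria's statement is false, so Daria is a fool.
With that fixed, Keanu's statement is true, so Keanu is a sage.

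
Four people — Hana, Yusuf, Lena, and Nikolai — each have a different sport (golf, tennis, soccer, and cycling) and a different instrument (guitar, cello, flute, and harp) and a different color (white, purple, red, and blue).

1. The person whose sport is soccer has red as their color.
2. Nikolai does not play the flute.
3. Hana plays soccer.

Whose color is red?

With clues 1–3, Lena, Nikolai, and Yusuf are impossible for the one with color red.
That leaves Hana.

Hana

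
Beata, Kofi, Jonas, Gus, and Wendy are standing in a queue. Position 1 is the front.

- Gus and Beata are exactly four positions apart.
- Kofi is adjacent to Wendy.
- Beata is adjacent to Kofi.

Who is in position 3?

Wendy

With clue 1, Beata and Gus are ruled out for position 3.
With clues 1–2, Jonas is ruled out for position 3.
With clues 1–3, Kofi is ruled out for position 3.
So position 3 is Wendy.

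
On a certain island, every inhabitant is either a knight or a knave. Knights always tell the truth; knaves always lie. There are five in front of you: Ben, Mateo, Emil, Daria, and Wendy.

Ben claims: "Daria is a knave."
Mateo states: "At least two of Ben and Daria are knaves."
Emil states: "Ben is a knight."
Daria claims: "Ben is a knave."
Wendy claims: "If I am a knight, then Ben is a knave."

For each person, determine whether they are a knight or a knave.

Consider Ben. Suppose Ben is a knight.
Then whichever role Wendy has, Wendy's statement has the wrong truth value — contradiction.
So Ben is a knave.
With that fixed, Emil's statement is false, so Emil is a knave.
With that fixed, Daria's statement is true, so Daria is a knight.
With that fixed, Wendy's statement is true, so Wendy is a knight.
With that fixed, Mateo's statement is false, so Mateo is a knave.

Ben: knave, Mateo: knave, Emil: knave, Daria: knight, Wendy: knight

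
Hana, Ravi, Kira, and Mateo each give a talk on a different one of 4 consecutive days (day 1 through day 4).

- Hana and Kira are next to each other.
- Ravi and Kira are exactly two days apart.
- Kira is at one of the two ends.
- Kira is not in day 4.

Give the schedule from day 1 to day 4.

Kira, Hana, Ravi, Mateo

From clues 1–3: Hana is in {2,3}.
From clues 1–4: Kira → day 1, Hana → day 2, Ravi → day 3, Mateo → day 4.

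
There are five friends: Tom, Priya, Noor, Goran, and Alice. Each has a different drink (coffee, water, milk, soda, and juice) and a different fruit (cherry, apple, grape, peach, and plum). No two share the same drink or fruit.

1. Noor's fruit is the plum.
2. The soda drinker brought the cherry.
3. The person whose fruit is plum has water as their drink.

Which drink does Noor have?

With clues 1–2, soda is impossible for Noor's drink.
With clues 1–3, coffee, juice, and milk are impossible for Noor's drink.
That leaves water.

water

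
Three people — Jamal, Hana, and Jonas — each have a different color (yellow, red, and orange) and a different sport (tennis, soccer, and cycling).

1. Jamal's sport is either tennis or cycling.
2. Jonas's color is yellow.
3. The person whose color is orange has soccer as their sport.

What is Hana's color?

orange

With clues 1–2, yellow is impossible for Hana's color.
With clues 1–3, red is impossible for Hana's color.
That leaves orange.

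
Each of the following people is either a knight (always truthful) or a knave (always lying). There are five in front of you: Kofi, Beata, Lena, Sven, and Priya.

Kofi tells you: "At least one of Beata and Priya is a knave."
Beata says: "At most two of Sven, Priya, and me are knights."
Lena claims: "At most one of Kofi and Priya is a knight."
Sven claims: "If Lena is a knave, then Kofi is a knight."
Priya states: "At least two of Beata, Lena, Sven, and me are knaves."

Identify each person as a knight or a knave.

Kofi: knight, Beata: knight, Lena: knight, Sven: knight, Priya: knave

Consider Kofi. Suppose Kofi is a knave.
Then no assignment of the remaining roles makes every statement match its speaker's type — contradiction.
So Kofi is a knight.
With that fixed, Sven's statement is true, so Sven is a knight.
Consider Beata. Suppose Beata is a knave.
Then Beata's own statement would have to be false, but it can't be — contradiction.
So Beata is a knight.
Consider Lena. Suppose Lena is a knave.
Then whichever role Priya has, Priya's statement has the wrong truth value — contradiction.
So Lena is a knight.
With that fixed, Priya's statement is false, so Priya is a knave.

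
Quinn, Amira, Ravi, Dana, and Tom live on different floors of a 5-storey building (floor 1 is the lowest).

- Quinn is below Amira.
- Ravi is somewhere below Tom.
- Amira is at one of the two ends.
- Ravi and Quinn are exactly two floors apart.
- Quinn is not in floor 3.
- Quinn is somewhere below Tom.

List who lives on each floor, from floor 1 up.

Quinn, Dana, Ravi, Tom, Amira

From clue 1: Quinn is in {1,2,3,4}.
From clues 1–3: Amira → floor 5.
From clues 1–4: Quinn is in {1,3,4}.
From clues 1–5: Quinn is in {1,4}.
From clues 1–6: Quinn → floor 1, Dana → floor 2, Ravi → floor 3, Tom → floor 4.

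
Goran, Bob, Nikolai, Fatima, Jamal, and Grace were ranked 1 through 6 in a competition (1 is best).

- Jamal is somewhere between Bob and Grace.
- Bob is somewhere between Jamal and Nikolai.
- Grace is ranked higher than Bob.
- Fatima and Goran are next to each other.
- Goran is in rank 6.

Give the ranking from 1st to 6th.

Grace, Jamal, Bob, Nikolai, Fatima, Goran

From clue 1: Jamal is in {2,3,4,5}.
From clues 1–2: Bob is in {2,3,4,5}.
From clues 1–3: Bob is in {3,4,5}.
From clues 1–4: Bob is in {3,5}.
From clues 1–5: Grace → rank 1, Jamal → rank 2, Bob → rank 3, Nikolai → rank 4, Fatima → rank 5, Goran → rank 6.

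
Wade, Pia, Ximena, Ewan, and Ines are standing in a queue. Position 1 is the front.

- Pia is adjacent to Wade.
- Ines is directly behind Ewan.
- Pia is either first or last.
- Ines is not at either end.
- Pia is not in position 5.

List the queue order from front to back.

Pia, Wade, Ewan, Ines, Ximena

From clues 1–2: Ximena is in {1,3,5}.
From clues 1–3: Wade is in {2,4}.
From clues 1–5: Pia → position 1, Wade → position 2, Ewan → position 3, Ines → position 4, Ximena → position 5.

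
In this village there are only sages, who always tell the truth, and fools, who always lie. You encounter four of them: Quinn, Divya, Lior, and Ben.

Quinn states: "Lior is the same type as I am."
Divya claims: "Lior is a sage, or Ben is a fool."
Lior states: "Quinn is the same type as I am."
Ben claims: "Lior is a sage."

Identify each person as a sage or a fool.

Consider Quinn. Suppose Quinn is a fool.
Then whichever role Lior has, Lior's statement has the wrong truth value — contradiction.
So Quinn is a sage.
Consider Divya. Suppose Divya is a fool.
Then no assignment of the remaining roles makes every statement match its speaker's type — contradiction.
So Divya is a sage.
Consider Lior. Suppose Lior is a fool.
Then Quinn's statement comes out false, contradicting Quinn being a sage.
So Lior is a sage.
With that fixed, Ben's statement is true, so Ben is a sage.

Quinn: sage, Divya: sage, Lior: sage, Ben: sage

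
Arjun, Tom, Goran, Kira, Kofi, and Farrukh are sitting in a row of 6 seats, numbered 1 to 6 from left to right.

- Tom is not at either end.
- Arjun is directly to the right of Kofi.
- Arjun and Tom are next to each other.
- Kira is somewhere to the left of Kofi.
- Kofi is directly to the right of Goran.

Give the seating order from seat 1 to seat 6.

From clue 1: Tom is in {2,3,4,5}.
From clues 1–3: Arjun is in {2,3,4}.
From clues 1–4: Arjun is in {3,4}.
From clues 1–5: Kira → seat 1, Goran → seat 2, Kofi → seat 3, Arjun → seat 4, Tom → seat 5, Farrukh → seat 6.

Kira, Goran, Kofi, Arjun, Tom, Farrukh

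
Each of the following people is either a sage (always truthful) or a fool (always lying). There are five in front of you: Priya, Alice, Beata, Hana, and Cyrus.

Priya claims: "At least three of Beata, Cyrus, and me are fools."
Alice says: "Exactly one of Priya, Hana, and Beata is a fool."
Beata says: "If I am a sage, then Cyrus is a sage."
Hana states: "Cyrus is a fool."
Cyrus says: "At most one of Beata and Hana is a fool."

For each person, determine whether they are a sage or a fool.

Consider Priya. Suppose Priya is a sage.
Then Priya's own statement would have to be true, but it can't be — contradiction.
So Priya is a fool.
Consider Alice. Suppose Alice is a sage.
Then no assignment of the remaining roles makes every statement match its speaker's type — contradiction.
So Alice is a fool.
Consider Beata. Suppose Beata is a fool.
Then Beata's own statement would have to be false, but it can't be — contradiction.
So Beata is a sage.
With that fixed, Cyrus's statement is true, so Cyrus is a sage.
With that fixed, Hana's statement is false, so Hana is a fool.

Priya: fool, Alice: fool, Beata: sage, Hana: fool, Cyrus: sage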